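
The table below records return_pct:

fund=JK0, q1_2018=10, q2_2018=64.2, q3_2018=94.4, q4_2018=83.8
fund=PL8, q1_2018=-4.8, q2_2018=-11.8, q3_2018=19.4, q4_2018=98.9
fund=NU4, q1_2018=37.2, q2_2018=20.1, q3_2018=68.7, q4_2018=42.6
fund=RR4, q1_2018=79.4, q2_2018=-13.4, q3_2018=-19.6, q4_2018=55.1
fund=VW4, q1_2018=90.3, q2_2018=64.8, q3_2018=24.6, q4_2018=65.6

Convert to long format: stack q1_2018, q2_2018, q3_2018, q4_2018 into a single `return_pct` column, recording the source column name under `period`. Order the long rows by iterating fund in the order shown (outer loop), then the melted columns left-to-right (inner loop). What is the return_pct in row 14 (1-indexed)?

-13.4

20 rows total (5 × 4). Row 14: index ⌊(14-1)/4⌋ = 3 into fund → RR4; (14-1) mod 4 = 1 into the melted columns → q2_2018.
So row 14 is (RR4, q2_2018, -13.4); return_pct = -13.4.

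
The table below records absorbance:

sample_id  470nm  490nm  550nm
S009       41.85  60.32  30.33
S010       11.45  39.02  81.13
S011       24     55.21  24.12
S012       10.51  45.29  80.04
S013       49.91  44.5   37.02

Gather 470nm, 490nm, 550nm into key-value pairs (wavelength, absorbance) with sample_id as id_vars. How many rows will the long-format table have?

15

5 sample_id values × 3 melted columns = 15 rows.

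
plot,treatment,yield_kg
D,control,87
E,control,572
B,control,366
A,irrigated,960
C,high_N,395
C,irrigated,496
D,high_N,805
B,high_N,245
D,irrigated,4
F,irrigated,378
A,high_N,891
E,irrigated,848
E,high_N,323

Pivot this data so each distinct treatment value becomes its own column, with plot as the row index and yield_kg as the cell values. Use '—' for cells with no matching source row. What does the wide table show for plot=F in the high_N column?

No long-format row has plot=F and treatment=high_N, so the cell is —.

—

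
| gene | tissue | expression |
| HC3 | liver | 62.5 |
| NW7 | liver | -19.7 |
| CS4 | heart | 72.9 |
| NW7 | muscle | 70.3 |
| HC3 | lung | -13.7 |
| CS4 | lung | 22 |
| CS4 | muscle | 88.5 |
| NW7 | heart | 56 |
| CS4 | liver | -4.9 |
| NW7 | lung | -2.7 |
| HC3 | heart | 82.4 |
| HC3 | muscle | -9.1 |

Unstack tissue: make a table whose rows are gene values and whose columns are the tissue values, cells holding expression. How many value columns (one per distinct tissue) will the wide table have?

4

4 distinct tissue values: liver, muscle, lung, heart.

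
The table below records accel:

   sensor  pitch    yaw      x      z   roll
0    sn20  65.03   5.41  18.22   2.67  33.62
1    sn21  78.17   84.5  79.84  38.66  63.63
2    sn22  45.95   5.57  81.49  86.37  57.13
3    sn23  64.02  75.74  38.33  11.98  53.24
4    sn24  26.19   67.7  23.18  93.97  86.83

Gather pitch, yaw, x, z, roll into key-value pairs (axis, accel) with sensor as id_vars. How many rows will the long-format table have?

5 sensor values × 5 melted columns = 25 rows.

25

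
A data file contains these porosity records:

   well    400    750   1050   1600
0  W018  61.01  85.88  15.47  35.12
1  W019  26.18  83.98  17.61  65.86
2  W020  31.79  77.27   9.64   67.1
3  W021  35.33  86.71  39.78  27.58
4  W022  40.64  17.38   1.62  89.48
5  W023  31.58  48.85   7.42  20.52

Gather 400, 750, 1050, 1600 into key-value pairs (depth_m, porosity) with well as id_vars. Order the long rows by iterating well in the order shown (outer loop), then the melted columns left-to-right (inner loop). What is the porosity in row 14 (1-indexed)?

24 rows total (6 × 4). Row 14: index ⌊(14-1)/4⌋ = 3 into well → W021; (14-1) mod 4 = 1 into the melted columns → 750.
So row 14 is (W021, 750, 86.71); porosity = 86.71.

86.71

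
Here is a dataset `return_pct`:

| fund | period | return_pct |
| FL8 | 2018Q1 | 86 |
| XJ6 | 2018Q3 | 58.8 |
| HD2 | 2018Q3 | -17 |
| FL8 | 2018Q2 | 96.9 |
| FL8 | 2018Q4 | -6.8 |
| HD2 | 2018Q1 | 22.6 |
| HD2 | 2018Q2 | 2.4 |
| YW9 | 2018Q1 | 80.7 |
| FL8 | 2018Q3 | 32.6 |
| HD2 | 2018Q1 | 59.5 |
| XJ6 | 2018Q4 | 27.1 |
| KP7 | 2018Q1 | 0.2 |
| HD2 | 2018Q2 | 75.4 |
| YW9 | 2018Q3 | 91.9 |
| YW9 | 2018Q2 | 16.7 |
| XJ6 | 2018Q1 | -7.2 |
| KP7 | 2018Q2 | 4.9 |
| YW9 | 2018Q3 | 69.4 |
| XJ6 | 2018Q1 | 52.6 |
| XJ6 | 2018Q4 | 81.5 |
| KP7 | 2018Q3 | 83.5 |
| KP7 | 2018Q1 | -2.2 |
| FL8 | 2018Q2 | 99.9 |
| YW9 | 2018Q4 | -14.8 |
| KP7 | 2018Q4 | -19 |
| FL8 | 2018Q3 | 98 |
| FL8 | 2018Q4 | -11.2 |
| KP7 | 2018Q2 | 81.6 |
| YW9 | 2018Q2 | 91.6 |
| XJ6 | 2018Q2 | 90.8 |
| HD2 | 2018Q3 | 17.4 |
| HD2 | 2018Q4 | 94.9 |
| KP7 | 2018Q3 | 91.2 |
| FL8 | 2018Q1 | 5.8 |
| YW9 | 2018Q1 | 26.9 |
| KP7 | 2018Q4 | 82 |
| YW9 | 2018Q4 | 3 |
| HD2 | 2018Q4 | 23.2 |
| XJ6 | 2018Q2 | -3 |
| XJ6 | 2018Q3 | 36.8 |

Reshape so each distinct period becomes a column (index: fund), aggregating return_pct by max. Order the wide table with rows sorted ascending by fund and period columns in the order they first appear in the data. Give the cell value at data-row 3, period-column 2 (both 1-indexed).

91.2

With rows sorted ascending by fund, row 3 is fund=KP7. period columns in first-appearance order: 2018Q1, 2018Q3, 2018Q2, 2018Q4; column 2 is 2018Q3.
Long rows with fund=KP7, period=2018Q3: max(83.5, 91.2) = 91.2.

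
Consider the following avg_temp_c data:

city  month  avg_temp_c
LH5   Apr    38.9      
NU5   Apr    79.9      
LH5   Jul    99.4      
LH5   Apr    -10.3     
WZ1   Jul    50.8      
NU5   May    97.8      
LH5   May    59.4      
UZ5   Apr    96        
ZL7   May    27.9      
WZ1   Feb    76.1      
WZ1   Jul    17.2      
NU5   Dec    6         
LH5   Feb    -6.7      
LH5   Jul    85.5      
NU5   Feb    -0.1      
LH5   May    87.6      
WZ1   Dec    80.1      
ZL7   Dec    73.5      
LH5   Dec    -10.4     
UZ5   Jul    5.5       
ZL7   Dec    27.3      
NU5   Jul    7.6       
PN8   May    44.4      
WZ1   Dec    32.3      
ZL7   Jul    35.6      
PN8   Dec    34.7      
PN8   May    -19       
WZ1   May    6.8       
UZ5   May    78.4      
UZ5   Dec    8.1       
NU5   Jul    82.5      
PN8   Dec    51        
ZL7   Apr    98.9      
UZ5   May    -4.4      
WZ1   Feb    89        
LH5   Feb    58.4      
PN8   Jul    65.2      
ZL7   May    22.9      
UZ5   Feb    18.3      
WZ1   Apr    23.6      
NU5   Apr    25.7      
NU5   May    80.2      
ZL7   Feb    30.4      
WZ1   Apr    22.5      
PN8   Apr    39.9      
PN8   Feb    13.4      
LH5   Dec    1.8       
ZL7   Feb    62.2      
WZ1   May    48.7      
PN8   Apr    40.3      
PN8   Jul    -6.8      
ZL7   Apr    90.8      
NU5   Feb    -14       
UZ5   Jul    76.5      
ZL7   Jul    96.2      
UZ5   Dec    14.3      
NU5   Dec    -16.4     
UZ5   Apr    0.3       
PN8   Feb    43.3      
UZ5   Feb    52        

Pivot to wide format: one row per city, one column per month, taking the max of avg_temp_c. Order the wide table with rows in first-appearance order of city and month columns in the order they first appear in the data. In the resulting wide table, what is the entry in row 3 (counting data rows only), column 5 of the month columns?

With rows in first-appearance order of city, row 3 is city=WZ1. month columns in first-appearance order: Apr, Jul, May, Feb, Dec; column 5 is Dec.
Long rows with city=WZ1, month=Dec: max(80.1, 32.3) = 80.1.

80.1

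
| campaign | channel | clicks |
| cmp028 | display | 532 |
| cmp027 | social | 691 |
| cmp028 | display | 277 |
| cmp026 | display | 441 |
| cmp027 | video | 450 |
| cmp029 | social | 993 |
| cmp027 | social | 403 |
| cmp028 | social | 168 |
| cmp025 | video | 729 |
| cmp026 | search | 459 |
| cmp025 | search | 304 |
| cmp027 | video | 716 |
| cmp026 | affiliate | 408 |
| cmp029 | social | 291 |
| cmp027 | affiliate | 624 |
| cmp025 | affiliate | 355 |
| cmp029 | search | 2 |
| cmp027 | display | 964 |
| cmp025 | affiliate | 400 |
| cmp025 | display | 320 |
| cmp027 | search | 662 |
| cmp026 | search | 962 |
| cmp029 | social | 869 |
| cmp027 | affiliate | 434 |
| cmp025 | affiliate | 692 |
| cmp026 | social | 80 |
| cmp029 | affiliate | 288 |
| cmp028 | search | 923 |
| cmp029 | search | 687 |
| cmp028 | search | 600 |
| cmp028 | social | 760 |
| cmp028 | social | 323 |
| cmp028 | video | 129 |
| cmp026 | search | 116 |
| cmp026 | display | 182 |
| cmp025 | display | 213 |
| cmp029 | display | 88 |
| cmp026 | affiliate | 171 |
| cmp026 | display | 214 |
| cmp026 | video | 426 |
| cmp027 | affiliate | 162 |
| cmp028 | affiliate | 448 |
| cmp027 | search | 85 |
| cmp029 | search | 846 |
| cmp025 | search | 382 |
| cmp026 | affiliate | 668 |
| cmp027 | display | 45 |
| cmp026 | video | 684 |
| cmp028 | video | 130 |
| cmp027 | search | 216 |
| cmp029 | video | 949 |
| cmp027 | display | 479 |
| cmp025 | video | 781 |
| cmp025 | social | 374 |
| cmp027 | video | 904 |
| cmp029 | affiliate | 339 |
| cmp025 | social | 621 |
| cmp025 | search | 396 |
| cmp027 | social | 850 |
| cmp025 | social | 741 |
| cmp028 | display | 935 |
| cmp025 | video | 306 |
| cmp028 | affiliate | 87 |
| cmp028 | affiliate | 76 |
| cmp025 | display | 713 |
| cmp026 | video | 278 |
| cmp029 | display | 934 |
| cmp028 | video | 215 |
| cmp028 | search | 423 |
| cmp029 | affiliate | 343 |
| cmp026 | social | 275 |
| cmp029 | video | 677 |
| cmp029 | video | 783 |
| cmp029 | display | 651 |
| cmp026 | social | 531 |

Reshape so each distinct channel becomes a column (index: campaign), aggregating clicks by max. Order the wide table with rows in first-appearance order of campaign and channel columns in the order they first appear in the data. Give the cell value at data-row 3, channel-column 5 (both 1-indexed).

With rows in first-appearance order of campaign, row 3 is campaign=cmp026. channel columns in first-appearance order: display, social, video, search, affiliate; column 5 is affiliate.
Long rows with campaign=cmp026, channel=affiliate: max(408, 171, 668) = 668.

668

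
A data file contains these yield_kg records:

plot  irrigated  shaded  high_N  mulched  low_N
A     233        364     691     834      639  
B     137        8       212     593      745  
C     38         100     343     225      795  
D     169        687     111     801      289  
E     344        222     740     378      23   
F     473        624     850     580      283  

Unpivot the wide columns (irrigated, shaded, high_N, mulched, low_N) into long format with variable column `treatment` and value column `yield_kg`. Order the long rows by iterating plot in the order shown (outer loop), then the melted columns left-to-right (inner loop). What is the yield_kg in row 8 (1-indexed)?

212

30 rows total (6 × 5). Row 8: index ⌊(8-1)/5⌋ = 1 into plot → B; (8-1) mod 5 = 2 into the melted columns → high_N.
So row 8 is (B, high_N, 212); yield_kg = 212.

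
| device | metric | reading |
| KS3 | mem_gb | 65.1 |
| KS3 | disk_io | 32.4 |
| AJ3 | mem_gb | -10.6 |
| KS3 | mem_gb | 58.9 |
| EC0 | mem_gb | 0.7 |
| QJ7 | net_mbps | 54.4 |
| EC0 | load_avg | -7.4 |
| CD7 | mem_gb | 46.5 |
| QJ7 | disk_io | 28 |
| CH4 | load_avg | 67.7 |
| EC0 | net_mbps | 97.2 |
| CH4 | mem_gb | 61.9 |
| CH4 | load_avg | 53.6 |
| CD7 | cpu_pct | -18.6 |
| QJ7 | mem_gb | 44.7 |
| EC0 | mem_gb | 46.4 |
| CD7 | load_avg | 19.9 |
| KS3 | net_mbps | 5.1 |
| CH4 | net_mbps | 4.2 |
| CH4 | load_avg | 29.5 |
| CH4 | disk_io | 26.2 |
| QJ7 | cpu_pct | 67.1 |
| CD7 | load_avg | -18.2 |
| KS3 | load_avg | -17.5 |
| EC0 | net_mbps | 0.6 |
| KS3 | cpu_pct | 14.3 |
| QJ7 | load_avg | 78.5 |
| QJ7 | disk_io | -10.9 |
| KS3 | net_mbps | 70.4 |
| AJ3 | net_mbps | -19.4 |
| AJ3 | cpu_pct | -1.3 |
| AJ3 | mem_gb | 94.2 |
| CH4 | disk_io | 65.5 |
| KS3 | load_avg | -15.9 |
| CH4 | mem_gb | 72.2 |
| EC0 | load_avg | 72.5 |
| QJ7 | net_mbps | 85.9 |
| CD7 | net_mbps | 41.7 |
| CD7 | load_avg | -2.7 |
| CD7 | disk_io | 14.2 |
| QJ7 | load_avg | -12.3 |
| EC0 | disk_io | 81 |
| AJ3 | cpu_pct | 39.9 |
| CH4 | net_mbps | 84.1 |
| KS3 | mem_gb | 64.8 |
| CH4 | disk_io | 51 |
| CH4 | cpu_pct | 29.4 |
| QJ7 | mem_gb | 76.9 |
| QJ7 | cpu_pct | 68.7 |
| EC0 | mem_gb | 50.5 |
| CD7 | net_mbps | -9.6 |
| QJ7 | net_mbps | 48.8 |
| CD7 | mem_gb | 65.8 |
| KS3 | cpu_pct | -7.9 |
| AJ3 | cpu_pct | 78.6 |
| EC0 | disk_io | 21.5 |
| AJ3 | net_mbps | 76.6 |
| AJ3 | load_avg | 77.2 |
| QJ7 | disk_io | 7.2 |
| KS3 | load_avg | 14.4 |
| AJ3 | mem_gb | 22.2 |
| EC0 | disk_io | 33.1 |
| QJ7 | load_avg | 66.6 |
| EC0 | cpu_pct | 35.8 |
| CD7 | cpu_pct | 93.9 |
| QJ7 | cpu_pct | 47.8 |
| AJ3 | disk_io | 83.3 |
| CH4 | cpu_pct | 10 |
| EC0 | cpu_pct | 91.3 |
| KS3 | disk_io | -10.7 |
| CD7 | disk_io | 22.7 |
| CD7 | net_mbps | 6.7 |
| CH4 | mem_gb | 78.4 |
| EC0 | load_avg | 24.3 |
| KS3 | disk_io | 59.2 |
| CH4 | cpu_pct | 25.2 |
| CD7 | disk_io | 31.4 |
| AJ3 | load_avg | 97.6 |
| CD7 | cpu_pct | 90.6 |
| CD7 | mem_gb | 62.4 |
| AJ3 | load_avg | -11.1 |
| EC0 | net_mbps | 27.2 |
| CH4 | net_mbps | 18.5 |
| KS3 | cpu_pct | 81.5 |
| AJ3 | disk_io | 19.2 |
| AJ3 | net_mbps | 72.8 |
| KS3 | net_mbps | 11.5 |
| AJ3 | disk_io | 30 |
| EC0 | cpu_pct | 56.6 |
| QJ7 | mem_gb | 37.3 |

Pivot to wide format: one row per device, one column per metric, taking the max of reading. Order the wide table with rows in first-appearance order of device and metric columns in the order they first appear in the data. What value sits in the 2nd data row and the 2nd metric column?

83.3

With rows in first-appearance order of device, row 2 is device=AJ3. metric columns in first-appearance order: mem_gb, disk_io, net_mbps, load_avg, cpu_pct; column 2 is disk_io.
Long rows with device=AJ3, metric=disk_io: max(83.3, 19.2, 30) = 83.3.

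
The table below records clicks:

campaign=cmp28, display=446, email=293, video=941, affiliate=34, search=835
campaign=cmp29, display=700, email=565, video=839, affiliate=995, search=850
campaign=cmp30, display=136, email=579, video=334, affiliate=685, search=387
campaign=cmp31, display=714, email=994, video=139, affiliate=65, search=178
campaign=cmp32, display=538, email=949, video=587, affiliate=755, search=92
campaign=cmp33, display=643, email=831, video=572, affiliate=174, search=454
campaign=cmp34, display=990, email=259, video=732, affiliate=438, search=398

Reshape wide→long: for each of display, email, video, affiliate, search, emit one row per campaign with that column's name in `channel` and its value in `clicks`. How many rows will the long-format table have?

35

7 campaign values × 5 melted columns = 35 rows.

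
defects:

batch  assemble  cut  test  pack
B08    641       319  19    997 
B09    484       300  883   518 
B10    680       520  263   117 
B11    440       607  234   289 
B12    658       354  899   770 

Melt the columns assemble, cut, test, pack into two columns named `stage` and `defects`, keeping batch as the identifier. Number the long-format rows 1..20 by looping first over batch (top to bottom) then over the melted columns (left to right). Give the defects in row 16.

20 rows total (5 × 4). Row 16: index ⌊(16-1)/4⌋ = 3 into batch → B11; (16-1) mod 4 = 3 into the melted columns → pack.
So row 16 is (B11, pack, 289); defects = 289.

289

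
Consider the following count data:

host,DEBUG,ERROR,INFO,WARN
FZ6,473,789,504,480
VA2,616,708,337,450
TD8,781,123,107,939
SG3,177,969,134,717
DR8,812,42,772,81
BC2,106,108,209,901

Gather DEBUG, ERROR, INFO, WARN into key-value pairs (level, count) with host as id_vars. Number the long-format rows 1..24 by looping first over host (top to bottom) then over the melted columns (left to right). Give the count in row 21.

24 rows total (6 × 4). Row 21: index ⌊(21-1)/4⌋ = 5 into host → BC2; (21-1) mod 4 = 0 into the melted columns → DEBUG.
So row 21 is (BC2, DEBUG, 106); count = 106.

106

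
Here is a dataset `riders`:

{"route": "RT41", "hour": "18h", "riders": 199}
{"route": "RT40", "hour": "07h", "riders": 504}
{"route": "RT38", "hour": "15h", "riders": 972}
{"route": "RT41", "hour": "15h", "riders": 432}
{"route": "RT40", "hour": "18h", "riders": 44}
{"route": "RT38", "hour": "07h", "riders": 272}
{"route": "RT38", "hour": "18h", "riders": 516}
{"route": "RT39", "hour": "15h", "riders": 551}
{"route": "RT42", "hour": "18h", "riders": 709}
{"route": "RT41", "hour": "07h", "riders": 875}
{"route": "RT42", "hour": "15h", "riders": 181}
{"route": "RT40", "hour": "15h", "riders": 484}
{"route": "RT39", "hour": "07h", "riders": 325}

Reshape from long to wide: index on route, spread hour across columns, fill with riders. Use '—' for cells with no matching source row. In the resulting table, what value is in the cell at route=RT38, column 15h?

The long row with route=RT38, hour=15h has riders=972.

972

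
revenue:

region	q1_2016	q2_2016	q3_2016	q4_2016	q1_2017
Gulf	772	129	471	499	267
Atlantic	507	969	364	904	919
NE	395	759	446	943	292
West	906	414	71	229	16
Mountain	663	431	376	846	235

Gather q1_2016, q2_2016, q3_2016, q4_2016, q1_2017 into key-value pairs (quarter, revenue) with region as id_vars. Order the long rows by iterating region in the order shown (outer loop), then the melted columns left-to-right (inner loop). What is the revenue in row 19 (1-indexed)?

229

25 rows total (5 × 5). Row 19: index ⌊(19-1)/5⌋ = 3 into region → West; (19-1) mod 5 = 3 into the melted columns → q4_2016.
So row 19 is (West, q4_2016, 229); revenue = 229.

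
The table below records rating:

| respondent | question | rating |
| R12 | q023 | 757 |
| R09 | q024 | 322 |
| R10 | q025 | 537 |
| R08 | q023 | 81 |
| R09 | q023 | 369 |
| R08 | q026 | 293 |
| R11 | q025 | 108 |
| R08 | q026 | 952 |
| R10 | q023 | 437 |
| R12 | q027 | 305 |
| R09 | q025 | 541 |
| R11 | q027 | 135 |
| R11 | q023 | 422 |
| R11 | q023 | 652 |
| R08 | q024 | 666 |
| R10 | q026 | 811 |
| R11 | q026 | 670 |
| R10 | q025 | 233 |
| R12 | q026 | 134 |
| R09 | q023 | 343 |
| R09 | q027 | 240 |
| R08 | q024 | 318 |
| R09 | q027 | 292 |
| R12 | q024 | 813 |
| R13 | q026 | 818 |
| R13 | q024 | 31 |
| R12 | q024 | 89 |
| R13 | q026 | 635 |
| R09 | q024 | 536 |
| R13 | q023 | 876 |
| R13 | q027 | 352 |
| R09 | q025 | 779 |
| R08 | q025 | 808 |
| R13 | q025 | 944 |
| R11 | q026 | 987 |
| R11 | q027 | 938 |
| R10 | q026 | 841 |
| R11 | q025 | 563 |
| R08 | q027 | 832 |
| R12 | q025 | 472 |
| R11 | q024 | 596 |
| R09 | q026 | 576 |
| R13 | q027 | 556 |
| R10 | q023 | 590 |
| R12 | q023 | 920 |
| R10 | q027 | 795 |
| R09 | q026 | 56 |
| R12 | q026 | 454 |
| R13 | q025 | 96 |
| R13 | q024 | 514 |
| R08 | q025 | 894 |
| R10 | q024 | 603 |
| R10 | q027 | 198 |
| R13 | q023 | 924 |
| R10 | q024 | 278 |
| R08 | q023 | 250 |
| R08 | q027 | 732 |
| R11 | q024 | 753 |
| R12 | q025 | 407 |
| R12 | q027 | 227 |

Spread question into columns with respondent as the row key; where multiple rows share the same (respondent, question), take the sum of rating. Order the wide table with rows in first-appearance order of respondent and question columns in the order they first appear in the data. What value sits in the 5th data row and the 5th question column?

With rows in first-appearance order of respondent, row 5 is respondent=R11. question columns in first-appearance order: q023, q024, q025, q026, q027; column 5 is q027.
Long rows with respondent=R11, question=q027: 135 + 938 = 1073.

1073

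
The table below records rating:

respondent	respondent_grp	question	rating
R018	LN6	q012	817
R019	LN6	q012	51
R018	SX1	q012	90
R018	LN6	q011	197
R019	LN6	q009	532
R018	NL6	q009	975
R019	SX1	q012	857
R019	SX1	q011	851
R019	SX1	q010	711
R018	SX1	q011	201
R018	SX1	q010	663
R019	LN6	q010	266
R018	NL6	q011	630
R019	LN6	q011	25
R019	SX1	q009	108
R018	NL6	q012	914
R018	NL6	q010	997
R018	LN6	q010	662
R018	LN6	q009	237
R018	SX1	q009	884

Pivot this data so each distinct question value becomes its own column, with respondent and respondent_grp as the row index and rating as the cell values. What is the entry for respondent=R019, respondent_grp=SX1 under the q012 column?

857

Wide layout: rows indexed by respondent and respondent_grp, columns are the 4 distinct question values (q012, q011, q009, q010).
Cell (respondent=R019, respondent_grp=SX1, question=q012) draws from the long row where respondent=R019, respondent_grp=SX1 and question=q012, which has rating=857.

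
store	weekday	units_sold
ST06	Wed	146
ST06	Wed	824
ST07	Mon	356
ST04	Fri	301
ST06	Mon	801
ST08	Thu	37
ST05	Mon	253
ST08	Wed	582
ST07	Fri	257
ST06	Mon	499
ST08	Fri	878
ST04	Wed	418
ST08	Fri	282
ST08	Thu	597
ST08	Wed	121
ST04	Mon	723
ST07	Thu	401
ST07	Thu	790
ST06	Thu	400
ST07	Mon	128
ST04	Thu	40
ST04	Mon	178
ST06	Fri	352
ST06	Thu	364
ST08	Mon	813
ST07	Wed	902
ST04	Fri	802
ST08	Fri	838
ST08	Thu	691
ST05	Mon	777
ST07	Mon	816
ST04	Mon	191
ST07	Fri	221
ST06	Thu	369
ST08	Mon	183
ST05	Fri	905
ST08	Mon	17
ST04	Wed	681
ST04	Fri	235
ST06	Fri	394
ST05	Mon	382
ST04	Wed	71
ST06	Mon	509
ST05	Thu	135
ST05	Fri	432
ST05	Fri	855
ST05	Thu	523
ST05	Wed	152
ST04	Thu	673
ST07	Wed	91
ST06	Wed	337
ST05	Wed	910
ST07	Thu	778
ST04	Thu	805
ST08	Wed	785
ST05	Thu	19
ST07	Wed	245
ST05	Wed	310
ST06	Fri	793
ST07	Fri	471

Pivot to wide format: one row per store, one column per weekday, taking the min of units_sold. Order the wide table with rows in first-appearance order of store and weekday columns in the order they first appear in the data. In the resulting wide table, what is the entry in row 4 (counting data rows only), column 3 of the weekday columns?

With rows in first-appearance order of store, row 4 is store=ST08. weekday columns in first-appearance order: Wed, Mon, Fri, Thu; column 3 is Fri.
Long rows with store=ST08, weekday=Fri: min(878, 282, 838) = 282.

282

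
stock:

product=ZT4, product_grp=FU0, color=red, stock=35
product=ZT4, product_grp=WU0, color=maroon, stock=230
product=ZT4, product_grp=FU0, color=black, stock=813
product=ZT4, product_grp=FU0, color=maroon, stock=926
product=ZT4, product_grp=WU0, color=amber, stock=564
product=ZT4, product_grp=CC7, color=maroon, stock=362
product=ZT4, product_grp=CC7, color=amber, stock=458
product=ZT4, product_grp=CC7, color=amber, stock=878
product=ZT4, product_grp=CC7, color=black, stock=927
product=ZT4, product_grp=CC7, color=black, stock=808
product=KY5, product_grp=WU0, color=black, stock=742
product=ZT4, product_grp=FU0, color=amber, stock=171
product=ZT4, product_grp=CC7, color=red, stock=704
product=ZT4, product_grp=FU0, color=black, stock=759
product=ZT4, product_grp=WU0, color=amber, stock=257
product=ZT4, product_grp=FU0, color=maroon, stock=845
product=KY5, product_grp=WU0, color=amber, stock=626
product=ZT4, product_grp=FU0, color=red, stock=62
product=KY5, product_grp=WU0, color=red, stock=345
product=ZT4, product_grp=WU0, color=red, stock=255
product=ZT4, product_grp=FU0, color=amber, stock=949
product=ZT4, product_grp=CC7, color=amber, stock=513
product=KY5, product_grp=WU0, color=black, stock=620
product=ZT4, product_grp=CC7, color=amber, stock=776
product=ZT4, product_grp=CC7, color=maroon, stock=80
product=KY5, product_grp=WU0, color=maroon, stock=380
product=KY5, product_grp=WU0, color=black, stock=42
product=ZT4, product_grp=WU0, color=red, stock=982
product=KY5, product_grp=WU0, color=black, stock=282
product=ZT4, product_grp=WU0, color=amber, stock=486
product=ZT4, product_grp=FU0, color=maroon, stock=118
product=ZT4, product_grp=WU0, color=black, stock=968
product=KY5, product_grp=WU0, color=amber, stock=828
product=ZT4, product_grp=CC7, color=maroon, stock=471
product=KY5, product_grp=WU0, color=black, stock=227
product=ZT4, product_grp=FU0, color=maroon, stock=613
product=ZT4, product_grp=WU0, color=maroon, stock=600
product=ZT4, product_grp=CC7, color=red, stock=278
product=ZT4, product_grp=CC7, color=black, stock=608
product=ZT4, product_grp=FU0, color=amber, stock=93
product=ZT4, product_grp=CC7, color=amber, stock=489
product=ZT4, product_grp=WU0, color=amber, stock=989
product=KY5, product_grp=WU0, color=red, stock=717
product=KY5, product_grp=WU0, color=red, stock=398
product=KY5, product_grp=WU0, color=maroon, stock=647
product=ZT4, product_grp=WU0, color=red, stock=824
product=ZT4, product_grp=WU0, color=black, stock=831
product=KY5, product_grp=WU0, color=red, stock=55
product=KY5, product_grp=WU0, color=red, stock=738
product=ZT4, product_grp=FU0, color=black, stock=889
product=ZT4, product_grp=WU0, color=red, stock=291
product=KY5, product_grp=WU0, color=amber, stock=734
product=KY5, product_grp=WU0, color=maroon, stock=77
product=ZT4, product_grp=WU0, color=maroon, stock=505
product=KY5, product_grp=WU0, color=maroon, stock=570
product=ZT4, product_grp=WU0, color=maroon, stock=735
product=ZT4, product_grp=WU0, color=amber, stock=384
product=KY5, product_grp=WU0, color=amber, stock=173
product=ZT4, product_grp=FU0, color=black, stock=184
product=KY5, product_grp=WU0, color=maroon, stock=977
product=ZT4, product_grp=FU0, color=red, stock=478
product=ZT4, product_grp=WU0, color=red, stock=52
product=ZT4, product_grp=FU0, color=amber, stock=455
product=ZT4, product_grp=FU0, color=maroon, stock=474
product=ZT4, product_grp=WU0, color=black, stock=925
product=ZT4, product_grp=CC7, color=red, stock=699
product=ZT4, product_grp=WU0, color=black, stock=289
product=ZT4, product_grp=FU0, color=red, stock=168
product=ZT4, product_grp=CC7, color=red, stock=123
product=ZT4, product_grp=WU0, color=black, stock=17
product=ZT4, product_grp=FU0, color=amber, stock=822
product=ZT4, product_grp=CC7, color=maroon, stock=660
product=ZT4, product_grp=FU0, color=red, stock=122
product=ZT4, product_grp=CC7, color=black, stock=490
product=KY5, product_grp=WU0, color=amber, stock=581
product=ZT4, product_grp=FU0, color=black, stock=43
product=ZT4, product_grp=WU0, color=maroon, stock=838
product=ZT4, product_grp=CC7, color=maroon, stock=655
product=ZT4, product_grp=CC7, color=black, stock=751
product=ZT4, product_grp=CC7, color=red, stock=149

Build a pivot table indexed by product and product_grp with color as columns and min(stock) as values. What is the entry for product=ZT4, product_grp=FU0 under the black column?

Rows with product=ZT4, product_grp=FU0 and color=black: stock values are 813, 759, 889, 184, 43.
min(813, 759, 889, 184, 43) = 43.

43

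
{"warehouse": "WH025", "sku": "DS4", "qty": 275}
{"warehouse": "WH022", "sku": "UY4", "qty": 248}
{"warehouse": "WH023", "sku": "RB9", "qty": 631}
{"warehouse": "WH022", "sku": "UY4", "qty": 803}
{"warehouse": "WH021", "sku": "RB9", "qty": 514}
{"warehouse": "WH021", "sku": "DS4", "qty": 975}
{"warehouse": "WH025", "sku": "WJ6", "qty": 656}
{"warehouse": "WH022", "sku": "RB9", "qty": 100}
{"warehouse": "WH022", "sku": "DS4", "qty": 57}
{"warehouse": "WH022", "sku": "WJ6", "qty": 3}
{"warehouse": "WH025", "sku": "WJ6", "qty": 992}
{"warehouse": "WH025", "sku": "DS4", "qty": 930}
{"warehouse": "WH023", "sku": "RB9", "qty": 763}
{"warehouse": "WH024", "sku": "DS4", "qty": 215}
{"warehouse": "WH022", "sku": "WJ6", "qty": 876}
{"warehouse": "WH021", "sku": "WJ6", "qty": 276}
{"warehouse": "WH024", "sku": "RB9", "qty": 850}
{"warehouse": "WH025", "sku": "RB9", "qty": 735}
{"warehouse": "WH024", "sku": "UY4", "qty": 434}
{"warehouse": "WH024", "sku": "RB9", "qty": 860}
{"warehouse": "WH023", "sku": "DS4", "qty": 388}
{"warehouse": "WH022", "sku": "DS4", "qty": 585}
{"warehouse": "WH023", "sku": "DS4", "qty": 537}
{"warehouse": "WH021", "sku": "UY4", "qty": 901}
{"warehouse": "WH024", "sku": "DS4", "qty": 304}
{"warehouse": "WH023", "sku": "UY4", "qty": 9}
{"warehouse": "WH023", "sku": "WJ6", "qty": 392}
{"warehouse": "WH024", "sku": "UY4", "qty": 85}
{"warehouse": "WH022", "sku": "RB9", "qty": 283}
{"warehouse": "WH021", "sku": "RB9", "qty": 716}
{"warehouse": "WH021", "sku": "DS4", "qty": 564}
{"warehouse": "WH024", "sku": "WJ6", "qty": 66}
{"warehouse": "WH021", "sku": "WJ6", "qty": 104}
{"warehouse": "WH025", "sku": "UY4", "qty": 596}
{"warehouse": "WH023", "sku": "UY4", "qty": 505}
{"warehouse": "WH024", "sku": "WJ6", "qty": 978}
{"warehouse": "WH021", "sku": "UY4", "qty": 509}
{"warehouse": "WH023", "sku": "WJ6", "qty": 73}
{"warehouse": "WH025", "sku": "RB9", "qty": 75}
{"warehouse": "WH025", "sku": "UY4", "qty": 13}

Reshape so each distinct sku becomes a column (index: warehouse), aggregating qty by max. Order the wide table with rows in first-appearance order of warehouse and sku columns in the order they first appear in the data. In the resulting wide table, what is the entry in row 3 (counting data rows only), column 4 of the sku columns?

With rows in first-appearance order of warehouse, row 3 is warehouse=WH023. sku columns in first-appearance order: DS4, UY4, RB9, WJ6; column 4 is WJ6.
Long rows with warehouse=WH023, sku=WJ6: max(392, 73) = 392.

392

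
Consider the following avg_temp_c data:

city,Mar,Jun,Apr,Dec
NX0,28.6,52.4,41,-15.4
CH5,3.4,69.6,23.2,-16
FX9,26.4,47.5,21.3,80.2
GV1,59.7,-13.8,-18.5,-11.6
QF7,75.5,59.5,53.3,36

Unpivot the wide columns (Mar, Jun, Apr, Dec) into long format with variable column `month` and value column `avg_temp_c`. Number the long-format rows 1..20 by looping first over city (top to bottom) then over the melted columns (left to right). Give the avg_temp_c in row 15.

-18.5

20 rows total (5 × 4). Row 15: index ⌊(15-1)/4⌋ = 3 into city → GV1; (15-1) mod 4 = 2 into the melted columns → Apr.
So row 15 is (GV1, Apr, -18.5); avg_temp_c = -18.5.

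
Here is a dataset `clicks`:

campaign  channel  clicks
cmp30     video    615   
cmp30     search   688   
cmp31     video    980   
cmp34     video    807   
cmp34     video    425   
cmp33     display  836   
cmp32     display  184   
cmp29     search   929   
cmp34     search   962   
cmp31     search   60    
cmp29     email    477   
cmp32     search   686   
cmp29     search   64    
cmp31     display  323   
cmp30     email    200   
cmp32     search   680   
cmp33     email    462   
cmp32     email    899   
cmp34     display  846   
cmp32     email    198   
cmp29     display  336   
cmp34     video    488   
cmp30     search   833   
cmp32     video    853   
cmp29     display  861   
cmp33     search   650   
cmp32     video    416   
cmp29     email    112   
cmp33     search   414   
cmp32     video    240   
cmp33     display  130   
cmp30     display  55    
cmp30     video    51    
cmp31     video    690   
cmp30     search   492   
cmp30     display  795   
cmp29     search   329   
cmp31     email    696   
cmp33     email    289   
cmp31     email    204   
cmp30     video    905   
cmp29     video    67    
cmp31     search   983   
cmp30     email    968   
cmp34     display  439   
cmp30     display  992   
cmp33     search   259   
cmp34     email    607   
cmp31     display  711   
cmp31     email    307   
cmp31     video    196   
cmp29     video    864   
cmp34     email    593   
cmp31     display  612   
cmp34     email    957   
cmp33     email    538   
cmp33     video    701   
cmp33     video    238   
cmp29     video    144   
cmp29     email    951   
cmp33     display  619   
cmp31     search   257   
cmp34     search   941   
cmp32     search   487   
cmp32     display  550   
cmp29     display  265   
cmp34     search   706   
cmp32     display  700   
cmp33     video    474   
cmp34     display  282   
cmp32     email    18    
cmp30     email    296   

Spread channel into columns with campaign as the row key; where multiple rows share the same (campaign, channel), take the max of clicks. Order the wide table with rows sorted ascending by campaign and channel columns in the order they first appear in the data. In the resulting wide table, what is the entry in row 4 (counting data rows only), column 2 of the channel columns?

686

With rows sorted ascending by campaign, row 4 is campaign=cmp32. channel columns in first-appearance order: video, search, display, email; column 2 is search.
Long rows with campaign=cmp32, channel=search: max(686, 680, 487) = 686.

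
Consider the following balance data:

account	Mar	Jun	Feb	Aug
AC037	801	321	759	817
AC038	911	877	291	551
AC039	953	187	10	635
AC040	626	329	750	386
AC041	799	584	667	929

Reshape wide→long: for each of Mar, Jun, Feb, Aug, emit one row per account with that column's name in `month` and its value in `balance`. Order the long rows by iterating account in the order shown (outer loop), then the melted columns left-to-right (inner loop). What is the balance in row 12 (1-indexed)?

20 rows total (5 × 4). Row 12: index ⌊(12-1)/4⌋ = 2 into account → AC039; (12-1) mod 4 = 3 into the melted columns → Aug.
So row 12 is (AC039, Aug, 635); balance = 635.

635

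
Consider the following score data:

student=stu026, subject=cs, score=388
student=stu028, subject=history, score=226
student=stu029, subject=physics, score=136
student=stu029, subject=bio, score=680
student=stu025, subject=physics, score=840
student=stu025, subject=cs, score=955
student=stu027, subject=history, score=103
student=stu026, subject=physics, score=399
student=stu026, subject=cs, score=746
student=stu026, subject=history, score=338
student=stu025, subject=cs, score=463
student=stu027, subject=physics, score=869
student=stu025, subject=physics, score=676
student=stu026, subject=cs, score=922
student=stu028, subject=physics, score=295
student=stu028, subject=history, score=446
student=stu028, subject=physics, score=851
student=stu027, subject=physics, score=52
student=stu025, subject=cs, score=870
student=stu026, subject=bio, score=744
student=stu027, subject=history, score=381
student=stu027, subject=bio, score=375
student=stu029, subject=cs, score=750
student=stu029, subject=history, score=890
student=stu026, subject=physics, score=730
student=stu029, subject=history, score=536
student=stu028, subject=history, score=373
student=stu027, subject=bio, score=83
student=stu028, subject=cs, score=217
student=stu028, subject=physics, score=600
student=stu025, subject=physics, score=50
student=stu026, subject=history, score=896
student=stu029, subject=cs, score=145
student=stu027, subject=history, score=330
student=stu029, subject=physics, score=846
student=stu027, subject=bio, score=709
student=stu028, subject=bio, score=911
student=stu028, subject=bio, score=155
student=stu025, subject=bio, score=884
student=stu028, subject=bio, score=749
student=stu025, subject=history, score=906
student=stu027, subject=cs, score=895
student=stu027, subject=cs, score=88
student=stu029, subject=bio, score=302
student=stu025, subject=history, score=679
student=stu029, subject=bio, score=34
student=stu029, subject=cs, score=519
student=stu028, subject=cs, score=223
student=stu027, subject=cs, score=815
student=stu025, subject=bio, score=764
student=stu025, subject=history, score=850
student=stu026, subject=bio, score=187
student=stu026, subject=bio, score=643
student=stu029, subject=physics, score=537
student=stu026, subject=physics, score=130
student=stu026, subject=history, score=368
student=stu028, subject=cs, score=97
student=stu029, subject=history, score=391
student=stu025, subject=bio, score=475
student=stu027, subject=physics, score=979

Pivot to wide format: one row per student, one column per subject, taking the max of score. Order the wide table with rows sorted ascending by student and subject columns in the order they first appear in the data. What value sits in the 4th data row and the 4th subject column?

With rows sorted ascending by student, row 4 is student=stu028. subject columns in first-appearance order: cs, history, physics, bio; column 4 is bio.
Long rows with student=stu028, subject=bio: max(911, 155, 749) = 911.

911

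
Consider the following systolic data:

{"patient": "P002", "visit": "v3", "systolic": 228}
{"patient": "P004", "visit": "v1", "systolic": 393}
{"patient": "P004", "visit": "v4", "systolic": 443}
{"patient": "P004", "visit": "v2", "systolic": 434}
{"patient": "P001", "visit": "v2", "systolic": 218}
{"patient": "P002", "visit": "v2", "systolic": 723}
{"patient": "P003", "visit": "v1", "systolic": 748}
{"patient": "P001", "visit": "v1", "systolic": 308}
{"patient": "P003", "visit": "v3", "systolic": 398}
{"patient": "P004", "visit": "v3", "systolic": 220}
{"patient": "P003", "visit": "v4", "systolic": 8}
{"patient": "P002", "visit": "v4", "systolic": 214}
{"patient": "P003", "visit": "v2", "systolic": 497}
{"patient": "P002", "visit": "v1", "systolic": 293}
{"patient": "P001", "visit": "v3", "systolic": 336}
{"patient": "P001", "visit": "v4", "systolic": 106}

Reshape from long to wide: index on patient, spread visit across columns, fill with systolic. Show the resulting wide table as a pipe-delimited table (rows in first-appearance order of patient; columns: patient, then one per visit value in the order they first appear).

Columns: patient plus the 4 distinct visit values (v3, v1, v4, v2).
For example, row P002 column v3 takes systolic=228 from the long row (P002, v3).

| patient | v3 | v1 | v4 | v2 |
| P002 | 228 | 293 | 214 | 723 |
| P004 | 220 | 393 | 443 | 434 |
| P001 | 336 | 308 | 106 | 218 |
| P003 | 398 | 748 | 8 | 497 |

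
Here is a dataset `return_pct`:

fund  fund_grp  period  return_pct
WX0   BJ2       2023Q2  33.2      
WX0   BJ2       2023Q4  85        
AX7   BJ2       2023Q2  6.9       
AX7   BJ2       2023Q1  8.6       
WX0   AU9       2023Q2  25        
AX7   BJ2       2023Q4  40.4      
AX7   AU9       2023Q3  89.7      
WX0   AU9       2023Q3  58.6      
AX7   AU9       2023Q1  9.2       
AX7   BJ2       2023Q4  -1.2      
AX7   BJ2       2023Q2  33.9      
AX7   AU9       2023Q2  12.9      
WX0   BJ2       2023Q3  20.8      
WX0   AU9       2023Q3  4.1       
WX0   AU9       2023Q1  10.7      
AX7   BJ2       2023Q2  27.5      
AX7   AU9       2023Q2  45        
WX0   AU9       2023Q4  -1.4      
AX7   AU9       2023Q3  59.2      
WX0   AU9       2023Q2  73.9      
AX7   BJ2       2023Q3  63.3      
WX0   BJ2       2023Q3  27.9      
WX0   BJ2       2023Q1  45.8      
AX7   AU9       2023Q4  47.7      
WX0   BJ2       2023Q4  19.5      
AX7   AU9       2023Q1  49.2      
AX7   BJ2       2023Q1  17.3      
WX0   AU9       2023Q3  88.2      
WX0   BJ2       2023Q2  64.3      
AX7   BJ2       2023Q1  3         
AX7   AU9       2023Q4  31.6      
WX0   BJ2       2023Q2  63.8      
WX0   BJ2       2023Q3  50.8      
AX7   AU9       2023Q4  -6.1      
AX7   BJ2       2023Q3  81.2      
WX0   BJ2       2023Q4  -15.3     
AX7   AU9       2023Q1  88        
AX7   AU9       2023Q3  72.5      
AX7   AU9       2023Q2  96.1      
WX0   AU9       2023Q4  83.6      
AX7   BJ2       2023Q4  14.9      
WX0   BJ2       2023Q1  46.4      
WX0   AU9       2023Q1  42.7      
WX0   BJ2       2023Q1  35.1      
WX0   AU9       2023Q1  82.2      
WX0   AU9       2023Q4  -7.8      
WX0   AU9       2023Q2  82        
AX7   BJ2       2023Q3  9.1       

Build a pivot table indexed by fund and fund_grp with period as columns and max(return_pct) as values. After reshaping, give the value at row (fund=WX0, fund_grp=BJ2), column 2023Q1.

Rows with fund=WX0, fund_grp=BJ2 and period=2023Q1: return_pct values are 45.8, 46.4, 35.1.
max(45.8, 46.4, 35.1) = 46.4.

46.4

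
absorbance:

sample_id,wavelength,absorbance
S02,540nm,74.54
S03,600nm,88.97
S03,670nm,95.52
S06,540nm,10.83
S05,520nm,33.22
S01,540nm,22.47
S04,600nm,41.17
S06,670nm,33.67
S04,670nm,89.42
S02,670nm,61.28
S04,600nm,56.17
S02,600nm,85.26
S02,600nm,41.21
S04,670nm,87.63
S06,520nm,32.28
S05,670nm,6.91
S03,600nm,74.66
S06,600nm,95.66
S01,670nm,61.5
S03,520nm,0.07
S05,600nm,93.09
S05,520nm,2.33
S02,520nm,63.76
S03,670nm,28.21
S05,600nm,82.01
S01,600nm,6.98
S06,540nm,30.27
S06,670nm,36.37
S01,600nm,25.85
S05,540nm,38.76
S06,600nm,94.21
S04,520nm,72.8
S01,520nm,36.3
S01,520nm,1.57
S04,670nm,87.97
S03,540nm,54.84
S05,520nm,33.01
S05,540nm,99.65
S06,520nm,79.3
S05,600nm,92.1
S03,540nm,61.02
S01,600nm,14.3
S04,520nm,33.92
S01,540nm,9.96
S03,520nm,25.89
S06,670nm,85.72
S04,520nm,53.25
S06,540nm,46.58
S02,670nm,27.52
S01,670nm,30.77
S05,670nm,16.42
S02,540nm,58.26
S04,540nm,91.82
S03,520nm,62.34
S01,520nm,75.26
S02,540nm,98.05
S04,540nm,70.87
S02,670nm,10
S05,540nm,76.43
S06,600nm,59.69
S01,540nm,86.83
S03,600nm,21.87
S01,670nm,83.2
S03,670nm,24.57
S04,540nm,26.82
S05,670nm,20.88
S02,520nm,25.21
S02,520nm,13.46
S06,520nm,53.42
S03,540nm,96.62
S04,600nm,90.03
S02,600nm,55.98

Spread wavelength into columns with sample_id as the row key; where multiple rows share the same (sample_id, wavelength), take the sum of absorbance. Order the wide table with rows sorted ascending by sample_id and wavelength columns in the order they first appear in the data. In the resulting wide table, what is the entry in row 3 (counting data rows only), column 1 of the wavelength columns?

212.48

With rows sorted ascending by sample_id, row 3 is sample_id=S03. wavelength columns in first-appearance order: 540nm, 600nm, 670nm, 520nm; column 1 is 540nm.
Long rows with sample_id=S03, wavelength=540nm: 54.84 + 61.02 + 96.62 = 212.48.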